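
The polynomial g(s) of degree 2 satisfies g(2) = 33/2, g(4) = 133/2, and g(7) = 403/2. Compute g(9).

663/2

Using the Lagrange interpolation formula with nodes 2, 4, 7:
  L_0(s) = (s - 4)(s - 7) / 10
  L_1(s) = (s - 2)(s - 7) / -6
  L_2(s) = (s - 2)(s - 4) / 15
Then g(s) = 33/2·L_0(s) + 133/2·L_1(s) + 403/2·L_2(s).
Expanding and collecting terms gives g(s) = 4s^2 + s - 3/2.
Evaluating at s = 9: g(9) = 663/2.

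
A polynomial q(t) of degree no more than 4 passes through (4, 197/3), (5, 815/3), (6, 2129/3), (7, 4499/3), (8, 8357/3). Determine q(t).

Using the Lagrange interpolation formula with nodes 4, 5, 6, 7, 8:
  L_0(t) = (t - 5)(t - 6)(t - 7)(t - 8) / 24
  L_1(t) = (t - 4)(t - 6)(t - 7)(t - 8) / -6
  L_2(t) = (t - 4)(t - 5)(t - 7)(t - 8) / 4
  L_3(t) = (t - 4)(t - 5)(t - 6)(t - 8) / -6
  L_4(t) = (t - 4)(t - 5)(t - 6)(t - 7) / 24
Then q(t) = 197/3·L_0(t) + 815/3·L_1(t) + 2129/3·L_2(t) + 4499/3·L_3(t) + 8357/3·L_4(t).
Expanding and collecting terms gives q(t) = t⁴ - 2t³ - 5t² + 4t + 5/3.
Check: q(4) = 197/3. ✓

q(t) = t^4 - 2t^3 - 5t^2 + 4t + 5/3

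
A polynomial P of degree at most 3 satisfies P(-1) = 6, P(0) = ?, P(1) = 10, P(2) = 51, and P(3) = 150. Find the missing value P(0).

On equispaced nodes a degree-3 polynomial has vanishing fourth forward difference, so
  P(-1) - 4·P(0) + 6·P(1) - 4·P(2) + P(3) = 0.
Substituting the known values and solving for P(0):
  -4·P(0) = -12
  P(0) = 3.

3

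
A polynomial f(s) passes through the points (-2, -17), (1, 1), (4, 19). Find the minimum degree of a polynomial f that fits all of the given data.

1

Forward differences of the values at s = -2, 1, 4:
  f  : -17  1  19
  Δ  : 18  18
  Δ^2: 0
The first differences are constant (18) and nonzero, while all higher differences vanish, so the minimal degree is 1.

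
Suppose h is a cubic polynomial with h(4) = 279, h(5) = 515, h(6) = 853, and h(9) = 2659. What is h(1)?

3

Using the Lagrange interpolation formula with nodes 4, 5, 6, 9:
  L_0(x) = (x - 5)(x - 6)(x - 9) / -10
  L_1(x) = (x - 4)(x - 6)(x - 9) / 4
  L_2(x) = (x - 4)(x - 5)(x - 9) / -6
  L_3(x) = (x - 4)(x - 5)(x - 6) / 60
Then h(x) = 279·L_0(x) + 515·L_1(x) + 853·L_2(x) + 2659·L_3(x).
Expanding and collecting terms gives h(x) = 3x^3 + 6x^2 - x - 5.
Evaluating at x = 1: h(1) = 3.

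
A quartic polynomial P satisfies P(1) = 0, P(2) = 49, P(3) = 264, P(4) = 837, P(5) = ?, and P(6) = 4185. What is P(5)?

The 5 known points determine the degree-4 polynomial uniquely.
Write P(t) = at^4 + bt^3 + ct^2 + dt + e. Substituting each data point gives a linear system:
  a + b + c + d + e = 0
  16a + 8b + 4c + 2d + e = 49
  81a + 27b + 9c + 3d + e = 264
  256a + 64b + 16c + 4d + e = 837
  1296a + 216b + 36c + 6d + e = 4185
Solving the system yields a = 3, b = 2, c = -4, d = 2, e = -3.
So P(t) = 3t^4 + 2t^3 - 4t^2 + 2t - 3.
Then P(5) = 2032.

2032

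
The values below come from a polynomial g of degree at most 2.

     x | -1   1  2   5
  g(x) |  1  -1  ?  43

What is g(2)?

The 3 known points determine the degree-2 polynomial uniquely.
Write g(x) = ax^2 + bx + c. Substituting each data point gives a linear system:
  a - b + c = 1
  a + b + c = -1
  25a + 5b + c = 43
Solving the system yields a = 2, b = -1, c = -2.
So g(x) = 2x² - x - 2.
Then g(2) = 4.

4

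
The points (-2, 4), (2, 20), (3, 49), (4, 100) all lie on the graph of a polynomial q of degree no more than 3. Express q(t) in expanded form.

Write q(t) = at^3 + bt^2 + ct + d. Substituting each data point gives a linear system:
  -8a + 4b - 2c + d = 4
  8a + 4b + 2c + d = 20
  27a + 9b + 3c + d = 49
  64a + 16b + 4c + d = 100
Solving the system yields a = 1, b = 2, c = 0, d = 4.
So q(t) = t^3 + 2t^2 + 4.
Check: q(4) = 100. ✓

q(t) = t^3 + 2t^2 + 4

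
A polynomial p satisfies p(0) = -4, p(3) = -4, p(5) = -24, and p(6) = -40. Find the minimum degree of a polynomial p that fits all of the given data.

2

Divided differences on the nodes 0, 3, 5, 6:
  order 0: -4  -4  -24  -40
  order 1: 0  -10  -16
  order 2: -2  -2
  order 3: 0
The order-2 divided differences are all -2 (nonzero) and every higher order vanishes, so the data lies on a polynomial of degree exactly 2.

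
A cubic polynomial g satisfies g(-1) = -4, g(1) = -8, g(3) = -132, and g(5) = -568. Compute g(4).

Using the Lagrange interpolation formula with nodes -1, 1, 3, 5:
  L_0(s) = (s - 1)(s - 3)(s - 5) / -48
  L_1(s) = (s + 1)(s - 3)(s - 5) / 16
  L_2(s) = (s + 1)(s - 1)(s - 5) / -16
  L_3(s) = (s + 1)(s - 1)(s - 3) / 48
Then g(s) = -4·L_0(s) - 8·L_1(s) - 132·L_2(s) - 568·L_3(s).
Expanding and collecting terms gives g(s) = -4s^3 - 3s^2 + 2s - 3.
Evaluating at s = 4: g(4) = -299.

-299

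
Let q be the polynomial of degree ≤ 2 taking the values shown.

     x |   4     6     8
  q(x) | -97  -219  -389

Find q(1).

-4

Write q(x) = ax^2 + bx + c. Substituting each data point gives a linear system:
  16a + 4b + c = -97
  36a + 6b + c = -219
  64a + 8b + c = -389
Solving the system yields a = -6, b = -1, c = 3.
So q(x) = -6x² - x + 3.
Then q(1) = -4.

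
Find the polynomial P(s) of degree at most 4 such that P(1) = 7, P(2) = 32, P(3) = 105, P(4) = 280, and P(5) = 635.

P(s) = s^4 - s^3 + 5s^2 + 2s

Using the Lagrange interpolation formula with nodes 1, 2, 3, 4, 5:
  L_0(s) = (s - 2)(s - 3)(s - 4)(s - 5) / 24
  L_1(s) = (s - 1)(s - 3)(s - 4)(s - 5) / -6
  L_2(s) = (s - 1)(s - 2)(s - 4)(s - 5) / 4
  L_3(s) = (s - 1)(s - 2)(s - 3)(s - 5) / -6
  L_4(s) = (s - 1)(s - 2)(s - 3)(s - 4) / 24
Then P(s) = 7·L_0(s) + 32·L_1(s) + 105·L_2(s) + 280·L_3(s) + 635·L_4(s).
Expanding and collecting terms gives P(s) = s^4 - s^3 + 5s^2 + 2s.
Check: P(2) = 32. ✓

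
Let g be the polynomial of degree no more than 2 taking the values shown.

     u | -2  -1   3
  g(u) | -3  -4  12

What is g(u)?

g(u) = u^2 + 2u - 3

Write g(u) = au^2 + bu + c. Substituting each data point gives a linear system:
  4a - 2b + c = -3
  a - b + c = -4
  9a + 3b + c = 12
Solving the system yields a = 1, b = 2, c = -3.
So g(u) = u^2 + 2u - 3.
Check: g(-1) = -4. ✓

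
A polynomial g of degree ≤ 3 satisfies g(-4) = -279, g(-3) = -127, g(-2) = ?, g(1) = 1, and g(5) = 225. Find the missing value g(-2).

The 4 known points determine the degree-3 polynomial uniquely.
Write g(x) = ax^3 + bx^2 + cx + d. Substituting each data point gives a linear system:
  -64a + 16b - 4c + d = -279
  -27a + 9b - 3c + d = -127
  a + b + c + d = 1
  125a + 25b + 5c + d = 225
Solving the system yields a = 3, b = -6, c = -1, d = 5.
So g(x) = 3x³ - 6x² - x + 5.
Then g(-2) = -41.

-41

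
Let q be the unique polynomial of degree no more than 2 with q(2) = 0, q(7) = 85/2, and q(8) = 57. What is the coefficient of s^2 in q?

Write q(s) = as^2 + bs + c. Substituting each data point gives a linear system:
  4a + 2b + c = 0
  49a + 7b + c = 85/2
  64a + 8b + c = 57
Solving the system yields a = 1, b = -1/2, c = -3.
So q(s) = s² - (1/2)s - 3.
The leading coefficient is 1.

1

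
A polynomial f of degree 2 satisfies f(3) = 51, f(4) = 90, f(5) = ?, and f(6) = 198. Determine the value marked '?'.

The 3 known points determine the degree-2 polynomial uniquely.
Write f(x) = ax^2 + bx + c. Substituting each data point gives a linear system:
  9a + 3b + c = 51
  16a + 4b + c = 90
  36a + 6b + c = 198
Solving the system yields a = 5, b = 4, c = -6.
So f(x) = 5x² + 4x - 6.
Then f(5) = 139.

139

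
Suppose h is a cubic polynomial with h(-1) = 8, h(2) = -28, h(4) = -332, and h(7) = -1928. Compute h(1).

Using the Lagrange interpolation formula with nodes -1, 2, 4, 7:
  L_0(s) = (s - 2)(s - 4)(s - 7) / -120
  L_1(s) = (s + 1)(s - 4)(s - 7) / 30
  L_2(s) = (s + 1)(s - 2)(s - 7) / -30
  L_3(s) = (s + 1)(s - 2)(s - 4) / 120
Then h(s) = 8·L_0(s) - 28·L_1(s) - 332·L_2(s) - 1928·L_3(s).
Expanding and collecting terms gives h(s) = -6s^3 + 2s^2 + 4s + 4.
Evaluating at s = 1: h(1) = 4.

4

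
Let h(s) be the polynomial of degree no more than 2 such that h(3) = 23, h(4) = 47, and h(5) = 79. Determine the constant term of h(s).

-1

Write h(s) = as^2 + bs + c. Substituting each data point gives a linear system:
  9a + 3b + c = 23
  16a + 4b + c = 47
  25a + 5b + c = 79
Solving the system yields a = 4, b = -4, c = -1.
So h(s) = 4s² - 4s - 1.
The constant term is -1.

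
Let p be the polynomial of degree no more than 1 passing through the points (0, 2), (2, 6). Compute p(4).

10

Write p(n) = an + b. Substituting each data point gives a linear system:
  b = 2
  2a + b = 6
Solving the system yields a = 2, b = 2.
So p(n) = 2n + 2.
Then p(4) = 10.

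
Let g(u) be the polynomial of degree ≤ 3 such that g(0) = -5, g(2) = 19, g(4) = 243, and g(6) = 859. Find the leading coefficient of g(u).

4

Write g(u) = au^3 + bu^2 + cu + d. Substituting each data point gives a linear system:
  d = -5
  8a + 4b + 2c + d = 19
  64a + 16b + 4c + d = 243
  216a + 36b + 6c + d = 859
Solving the system yields a = 4, b = 1, c = -6, d = -5.
So g(u) = 4u^3 + u^2 - 6u - 5.
The leading coefficient is 4.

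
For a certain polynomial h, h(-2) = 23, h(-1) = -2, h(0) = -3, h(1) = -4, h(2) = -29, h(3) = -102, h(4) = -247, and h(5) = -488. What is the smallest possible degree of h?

Forward differences of the values at s = -2, -1, 0, 1, 2, 3, 4, 5:
  h  : 23  -2  -3  -4  -29  -102  -247  -488
  Δ  : -25  -1  -1  -25  -73  -145  -241
  Δ^2: 24  0  -24  -48  -72  -96
  Δ^3: -24  -24  -24  -24  -24
  Δ^4: 0  0  0  0
  Δ^5: 0  0  0
  Δ^6: 0  0
  Δ^7: 0
The third differences are constant (-24) and nonzero, while all higher differences vanish, so the minimal degree is 3.

3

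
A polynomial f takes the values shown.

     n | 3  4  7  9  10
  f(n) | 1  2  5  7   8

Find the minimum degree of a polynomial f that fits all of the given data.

Divided differences on the nodes 3, 4, 7, 9, 10:
  order 0: 1  2  5  7  8
  order 1: 1  1  1  1
  order 2: 0  0  0
  order 3: 0  0
  order 4: 0
The order-1 divided differences are all 1 (nonzero) and every higher order vanishes, so the data lies on a polynomial of degree exactly 1.

1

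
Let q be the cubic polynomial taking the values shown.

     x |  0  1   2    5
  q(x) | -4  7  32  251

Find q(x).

q(x) = x^3 + 4x^2 + 6x - 4

Write q(x) = ax^3 + bx^2 + cx + d. Substituting each data point gives a linear system:
  d = -4
  a + b + c + d = 7
  8a + 4b + 2c + d = 32
  125a + 25b + 5c + d = 251
Solving the system yields a = 1, b = 4, c = 6, d = -4.
So q(x) = x³ + 4x² + 6x - 4.
Check: q(0) = -4. ✓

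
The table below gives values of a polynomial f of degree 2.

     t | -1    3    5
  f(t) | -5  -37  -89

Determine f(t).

Using the Lagrange interpolation formula with nodes -1, 3, 5:
  L_0(t) = (t - 3)(t - 5) / 24
  L_1(t) = (t + 1)(t - 5) / -8
  L_2(t) = (t + 1)(t - 3) / 12
Then f(t) = -5·L_0(t) - 37·L_1(t) - 89·L_2(t).
Expanding and collecting terms gives f(t) = -3t² - 2t - 4.
Check: f(3) = -37. ✓

f(t) = -3t^2 - 2t - 4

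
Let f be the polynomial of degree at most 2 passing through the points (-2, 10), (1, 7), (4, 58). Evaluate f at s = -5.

67

Using the Lagrange interpolation formula with nodes -2, 1, 4:
  L_0(s) = (s - 1)(s - 4) / 18
  L_1(s) = (s + 2)(s - 4) / -9
  L_2(s) = (s + 2)(s - 1) / 18
Then f(s) = 10·L_0(s) + 7·L_1(s) + 58·L_2(s).
Expanding and collecting terms gives f(s) = 3s^2 + 2s + 2.
Evaluating at s = -5: f(-5) = 67.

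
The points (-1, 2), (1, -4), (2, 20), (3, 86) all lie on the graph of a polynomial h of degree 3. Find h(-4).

Using the Lagrange interpolation formula with nodes -1, 1, 2, 3:
  L_0(s) = (s - 1)(s - 2)(s - 3) / -24
  L_1(s) = (s + 1)(s - 2)(s - 3) / 4
  L_2(s) = (s + 1)(s - 1)(s - 3) / -3
  L_3(s) = (s + 1)(s - 1)(s - 2) / 8
Then h(s) = 2·L_0(s) - 4·L_1(s) + 20·L_2(s) + 86·L_3(s).
Expanding and collecting terms gives h(s) = 3s³ + 3s² - 6s - 4.
Evaluating at s = -4: h(-4) = -124.

-124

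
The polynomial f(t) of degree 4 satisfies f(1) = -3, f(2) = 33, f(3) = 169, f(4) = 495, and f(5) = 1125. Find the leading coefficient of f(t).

Write f(t) = at^4 + bt^3 + ct^2 + dt + e. Substituting each data point gives a linear system:
  a + b + c + d + e = -3
  16a + 8b + 4c + 2d + e = 33
  81a + 27b + 9c + 3d + e = 169
  256a + 64b + 16c + 4d + e = 495
  625a + 125b + 25c + 5d + e = 1125
Solving the system yields a = 1, b = 5, c = -5, d = 1, e = -5.
So f(t) = t^4 + 5t^3 - 5t^2 + t - 5.
The leading coefficient is 1.

1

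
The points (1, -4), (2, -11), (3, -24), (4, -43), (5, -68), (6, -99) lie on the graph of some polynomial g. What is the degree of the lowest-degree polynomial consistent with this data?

2

Forward differences of the values at n = 1, 2, 3, 4, 5, 6:
  g  : -4  -11  -24  -43  -68  -99
  Δ  : -7  -13  -19  -25  -31
  Δ^2: -6  -6  -6  -6
  Δ^3: 0  0  0
  Δ^4: 0  0
  Δ^5: 0
The second differences are constant (-6) and nonzero, while all higher differences vanish, so the minimal degree is 2.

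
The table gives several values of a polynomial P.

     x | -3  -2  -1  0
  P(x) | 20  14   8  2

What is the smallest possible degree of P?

Forward differences of the values at x = -3, -2, -1, 0:
  P  : 20  14  8  2
  Δ  : -6  -6  -6
  Δ^2: 0  0
  Δ^3: 0
The first differences are constant (-6) and nonzero, while all higher differences vanish, so the minimal degree is 1.

1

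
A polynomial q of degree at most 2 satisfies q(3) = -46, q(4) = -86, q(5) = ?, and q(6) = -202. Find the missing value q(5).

-138

On equispaced nodes a degree-2 polynomial has vanishing third forward difference, so
  - q(3) + 3·q(4) - 3·q(5) + q(6) = 0.
Substituting the known values and solving for q(5):
  -3·q(5) = 414
  q(5) = -138.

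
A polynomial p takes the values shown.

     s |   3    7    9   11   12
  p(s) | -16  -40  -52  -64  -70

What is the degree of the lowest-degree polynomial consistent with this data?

1

Divided differences on the nodes 3, 7, 9, 11, 12:
  order 0: -16  -40  -52  -64  -70
  order 1: -6  -6  -6  -6
  order 2: 0  0  0
  order 3: 0  0
  order 4: 0
The order-1 divided differences are all -6 (nonzero) and every higher order vanishes, so the data lies on a polynomial of degree exactly 1.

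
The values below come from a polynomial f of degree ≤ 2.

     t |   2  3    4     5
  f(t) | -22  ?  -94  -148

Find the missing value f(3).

-52

On equispaced nodes a degree-2 polynomial has vanishing third forward difference, so
  - f(2) + 3·f(3) - 3·f(4) + f(5) = 0.
Substituting the known values and solving for f(3):
  3·f(3) = -156
  f(3) = -52.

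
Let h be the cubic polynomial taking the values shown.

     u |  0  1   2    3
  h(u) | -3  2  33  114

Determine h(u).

Using the Lagrange interpolation formula with nodes 0, 1, 2, 3:
  L_0(u) = (u - 1)(u - 2)(u - 3) / -6
  L_1(u) = u(u - 2)(u - 3) / 2
  L_2(u) = u(u - 1)(u - 3) / -2
  L_3(u) = u(u - 1)(u - 2) / 6
Then h(u) = -3·L_0(u) + 2·L_1(u) + 33·L_2(u) + 114·L_3(u).
Expanding and collecting terms gives h(u) = 4u^3 + u^2 - 3.
Check: h(0) = -3. ✓

h(u) = 4u^3 + u^2 - 3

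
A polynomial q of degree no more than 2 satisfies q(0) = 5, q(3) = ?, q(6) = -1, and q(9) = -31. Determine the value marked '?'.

11

The 3 known points determine the degree-2 polynomial uniquely.
Write q(s) = as^2 + bs + c. Substituting each data point gives a linear system:
  c = 5
  36a + 6b + c = -1
  81a + 9b + c = -31
Solving the system yields a = -1, b = 5, c = 5.
So q(s) = -s^2 + 5s + 5.
Then q(3) = 11.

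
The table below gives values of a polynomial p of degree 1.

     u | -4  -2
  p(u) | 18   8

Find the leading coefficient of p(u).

Write p(u) = au + b. Substituting each data point gives a linear system:
  -4a + b = 18
  -2a + b = 8
Solving the system yields a = -5, b = -2.
So p(u) = -5u - 2.
The leading coefficient is -5.

-5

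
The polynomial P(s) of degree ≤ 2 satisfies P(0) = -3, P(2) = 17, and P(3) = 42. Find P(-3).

42

Write P(s) = as^2 + bs + c. Substituting each data point gives a linear system:
  c = -3
  4a + 2b + c = 17
  9a + 3b + c = 42
Solving the system yields a = 5, b = 0, c = -3.
So P(s) = 5s^2 - 3.
Then P(-3) = 42.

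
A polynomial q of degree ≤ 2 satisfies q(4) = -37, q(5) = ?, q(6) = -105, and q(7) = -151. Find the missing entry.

-67

On equispaced nodes a degree-2 polynomial has vanishing third forward difference, so
  - q(4) + 3·q(5) - 3·q(6) + q(7) = 0.
Substituting the known values and solving for q(5):
  3·q(5) = -201
  q(5) = -67.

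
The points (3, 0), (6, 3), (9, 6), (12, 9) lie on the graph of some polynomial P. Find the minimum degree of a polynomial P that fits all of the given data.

1

Forward differences of the values at t = 3, 6, 9, 12:
  P  : 0  3  6  9
  Δ  : 3  3  3
  Δ^2: 0  0
  Δ^3: 0
The first differences are constant (3) and nonzero, while all higher differences vanish, so the minimal degree is 1.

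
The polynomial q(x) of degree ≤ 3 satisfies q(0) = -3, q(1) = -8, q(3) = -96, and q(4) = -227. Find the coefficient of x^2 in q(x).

Write q(x) = ax^3 + bx^2 + cx + d. Substituting each data point gives a linear system:
  d = -3
  a + b + c + d = -8
  27a + 9b + 3c + d = -96
  64a + 16b + 4c + d = -227
Solving the system yields a = -4, b = 3, c = -4, d = -3.
So q(x) = -4x³ + 3x² - 4x - 3.
The coefficient of x^2 is 3.

3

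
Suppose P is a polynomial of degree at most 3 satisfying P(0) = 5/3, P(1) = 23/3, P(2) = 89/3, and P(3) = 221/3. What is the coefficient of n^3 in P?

Write P(n) = an^3 + bn^2 + cn + d. Substituting each data point gives a linear system:
  d = 5/3
  a + b + c + d = 23/3
  8a + 4b + 2c + d = 89/3
  27a + 9b + 3c + d = 221/3
Solving the system yields a = 1, b = 5, c = 0, d = 5/3.
So P(n) = n³ + 5n² + 5/3.
The leading coefficient is 1.

1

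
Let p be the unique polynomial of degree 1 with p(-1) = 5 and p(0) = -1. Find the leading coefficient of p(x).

-6

Write p(x) = ax + b. Substituting each data point gives a linear system:
  -a + b = 5
  b = -1
Solving the system yields a = -6, b = -1.
So p(x) = -6x - 1.
The leading coefficient is -6.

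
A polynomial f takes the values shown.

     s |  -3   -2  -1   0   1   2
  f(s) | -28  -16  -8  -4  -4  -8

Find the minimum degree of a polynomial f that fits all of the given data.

2

Forward differences of the values at s = -3, -2, -1, 0, 1, 2:
  f  : -28  -16  -8  -4  -4  -8
  Δ  : 12  8  4  0  -4
  Δ^2: -4  -4  -4  -4
  Δ^3: 0  0  0
  Δ^4: 0  0
  Δ^5: 0
The second differences are constant (-4) and nonzero, while all higher differences vanish, so the minimal degree is 2.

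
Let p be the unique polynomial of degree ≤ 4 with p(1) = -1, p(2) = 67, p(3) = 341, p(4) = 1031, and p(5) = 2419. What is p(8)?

14671

Using the Lagrange interpolation formula with nodes 1, 2, 3, 4, 5:
  L_0(t) = (t - 2)(t - 3)(t - 4)(t - 5) / 24
  L_1(t) = (t - 1)(t - 3)(t - 4)(t - 5) / -6
  L_2(t) = (t - 1)(t - 2)(t - 4)(t - 5) / 4
  L_3(t) = (t - 1)(t - 2)(t - 3)(t - 5) / -6
  L_4(t) = (t - 1)(t - 2)(t - 3)(t - 4) / 24
Then p(t) = -1·L_0(t) + 67·L_1(t) + 341·L_2(t) + 1031·L_3(t) + 2419·L_4(t).
Expanding and collecting terms gives p(t) = 3t^4 + 5t^3 - 2t^2 - 6t - 1.
Evaluating at t = 8: p(8) = 14671.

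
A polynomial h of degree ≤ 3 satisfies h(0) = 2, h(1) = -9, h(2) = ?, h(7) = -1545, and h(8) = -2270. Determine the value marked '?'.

-50

The 4 known points determine the degree-3 polynomial uniquely.
Write h(u) = au^3 + bu^2 + cu + d. Substituting each data point gives a linear system:
  d = 2
  a + b + c + d = -9
  343a + 49b + 7c + d = -1545
  512a + 64b + 8c + d = -2270
Solving the system yields a = -4, b = -3, c = -4, d = 2.
So h(u) = -4u^3 - 3u^2 - 4u + 2.
Then h(2) = -50.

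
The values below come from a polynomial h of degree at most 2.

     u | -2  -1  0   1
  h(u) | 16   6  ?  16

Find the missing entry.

6

The 3 known points determine the degree-2 polynomial uniquely.
Write h(u) = au^2 + bu + c. Substituting each data point gives a linear system:
  4a - 2b + c = 16
  a - b + c = 6
  a + b + c = 16
Solving the system yields a = 5, b = 5, c = 6.
So h(u) = 5u² + 5u + 6.
Then h(0) = 6.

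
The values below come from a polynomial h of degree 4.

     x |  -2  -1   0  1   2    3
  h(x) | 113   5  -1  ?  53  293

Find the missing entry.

5

On equispaced nodes a degree-4 polynomial has vanishing fifth forward difference, so
  - h(-2) + 5·h(-1) - 10·h(0) + 10·h(1) - 5·h(2) + h(3) = 0.
Substituting the known values and solving for h(1):
  10·h(1) = 50
  h(1) = 5.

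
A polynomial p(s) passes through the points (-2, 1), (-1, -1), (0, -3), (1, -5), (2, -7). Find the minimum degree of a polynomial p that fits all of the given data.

1

Forward differences of the values at s = -2, -1, 0, 1, 2:
  p  : 1  -1  -3  -5  -7
  Δ  : -2  -2  -2  -2
  Δ^2: 0  0  0
  Δ^3: 0  0
  Δ^4: 0
The first differences are constant (-2) and nonzero, while all higher differences vanish, so the minimal degree is 1.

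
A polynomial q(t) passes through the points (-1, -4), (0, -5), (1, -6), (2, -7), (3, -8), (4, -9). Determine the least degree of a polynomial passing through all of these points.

1

Forward differences of the values at t = -1, 0, 1, 2, 3, 4:
  q  : -4  -5  -6  -7  -8  -9
  Δ  : -1  -1  -1  -1  -1
  Δ^2: 0  0  0  0
  Δ^3: 0  0  0
  Δ^4: 0  0
  Δ^5: 0
The first differences are constant (-1) and nonzero, while all higher differences vanish, so the minimal degree is 1.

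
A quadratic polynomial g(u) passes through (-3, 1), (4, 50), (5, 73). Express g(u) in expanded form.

g(u) = 2u^2 + 5u - 2

Write g(u) = au^2 + bu + c. Substituting each data point gives a linear system:
  9a - 3b + c = 1
  16a + 4b + c = 50
  25a + 5b + c = 73
Solving the system yields a = 2, b = 5, c = -2.
So g(u) = 2u² + 5u - 2.
Check: g(4) = 50. ✓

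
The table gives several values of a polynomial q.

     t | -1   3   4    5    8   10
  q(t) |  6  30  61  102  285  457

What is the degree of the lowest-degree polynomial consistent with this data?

2

Divided differences on the nodes -1, 3, 4, 5, 8, 10:
  order 0: 6  30  61  102  285  457
  order 1: 6  31  41  61  86
  order 2: 5  5  5  5
  order 3: 0  0  0
  order 4: 0  0
  order 5: 0
The order-2 divided differences are all 5 (nonzero) and every higher order vanishes, so the data lies on a polynomial of degree exactly 2.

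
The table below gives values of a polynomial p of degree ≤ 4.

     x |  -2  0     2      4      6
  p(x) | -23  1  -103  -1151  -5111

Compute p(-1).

Using the Lagrange interpolation formula with nodes -2, 0, 2, 4, 6:
  L_0(x) = x(x - 2)(x - 4)(x - 6) / 384
  L_1(x) = (x + 2)(x - 2)(x - 4)(x - 6) / -96
  L_2(x) = (x + 2)x(x - 4)(x - 6) / 64
  L_3(x) = (x + 2)x(x - 2)(x - 6) / -96
  L_4(x) = (x + 2)x(x - 2)(x - 4) / 384
Then p(x) = -23·L_0(x) + 1·L_1(x) - 103·L_2(x) - 1151·L_3(x) - 5111·L_4(x).
Expanding and collecting terms gives p(x) = -3x^4 - 5x^3 - 4x^2 + 1.
Evaluating at x = -1: p(-1) = -1.

-1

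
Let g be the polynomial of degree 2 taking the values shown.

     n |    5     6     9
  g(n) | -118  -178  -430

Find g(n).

Write g(n) = an^2 + bn + c. Substituting each data point gives a linear system:
  25a + 5b + c = -118
  36a + 6b + c = -178
  81a + 9b + c = -430
Solving the system yields a = -6, b = 6, c = 2.
So g(n) = -6n² + 6n + 2.
Check: g(9) = -430. ✓

g(n) = -6n^2 + 6n + 2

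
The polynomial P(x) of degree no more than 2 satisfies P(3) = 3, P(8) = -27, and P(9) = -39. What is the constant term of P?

Write P(x) = ax^2 + bx + c. Substituting each data point gives a linear system:
  9a + 3b + c = 3
  64a + 8b + c = -27
  81a + 9b + c = -39
Solving the system yields a = -1, b = 5, c = -3.
So P(x) = -x^2 + 5x - 3.
The constant term is -3.

-3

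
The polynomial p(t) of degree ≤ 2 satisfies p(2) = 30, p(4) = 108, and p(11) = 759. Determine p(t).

Write p(t) = at^2 + bt + c. Substituting each data point gives a linear system:
  4a + 2b + c = 30
  16a + 4b + c = 108
  121a + 11b + c = 759
Solving the system yields a = 6, b = 3, c = 0.
So p(t) = 6t^2 + 3t.
Check: p(4) = 108. ✓

p(t) = 6t^2 + 3t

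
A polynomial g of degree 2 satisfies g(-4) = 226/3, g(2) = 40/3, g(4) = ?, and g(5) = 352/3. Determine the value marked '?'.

218/3

The 3 known points determine the degree-2 polynomial uniquely.
Write g(x) = ax^2 + bx + c. Substituting each data point gives a linear system:
  16a - 4b + c = 226/3
  4a + 2b + c = 40/3
  25a + 5b + c = 352/3
Solving the system yields a = 5, b = -1/3, c = -6.
So g(x) = 5x² - (1/3)x - 6.
Then g(4) = 218/3.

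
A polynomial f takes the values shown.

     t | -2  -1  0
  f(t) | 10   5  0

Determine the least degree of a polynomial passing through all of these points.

Forward differences of the values at t = -2, -1, 0:
  f  : 10  5  0
  Δ  : -5  -5
  Δ^2: 0
The first differences are constant (-5) and nonzero, while all higher differences vanish, so the minimal degree is 1.

1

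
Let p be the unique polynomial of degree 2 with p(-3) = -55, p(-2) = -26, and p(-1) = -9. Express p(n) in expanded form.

p(n) = -6n^2 - n - 4

Write p(n) = an^2 + bn + c. Substituting each data point gives a linear system:
  9a - 3b + c = -55
  4a - 2b + c = -26
  a - b + c = -9
Solving the system yields a = -6, b = -1, c = -4.
So p(n) = -6n² - n - 4.
Check: p(-1) = -9. ✓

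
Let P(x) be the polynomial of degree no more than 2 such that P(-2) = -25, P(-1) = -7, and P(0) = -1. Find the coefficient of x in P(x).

Write P(x) = ax^2 + bx + c. Substituting each data point gives a linear system:
  4a - 2b + c = -25
  a - b + c = -7
  c = -1
Solving the system yields a = -6, b = 0, c = -1.
So P(x) = -6x² - 1.
The coefficient of x is 0.

0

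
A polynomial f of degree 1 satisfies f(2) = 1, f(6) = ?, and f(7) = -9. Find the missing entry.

The 2 known points determine the degree-1 polynomial uniquely.
Write f(u) = au + b. Substituting each data point gives a linear system:
  2a + b = 1
  7a + b = -9
Solving the system yields a = -2, b = 5.
So f(u) = -2u + 5.
Then f(6) = -7.

-7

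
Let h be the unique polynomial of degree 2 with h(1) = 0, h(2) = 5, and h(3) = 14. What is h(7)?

90

Write h(t) = at^2 + bt + c. Substituting each data point gives a linear system:
  a + b + c = 0
  4a + 2b + c = 5
  9a + 3b + c = 14
Solving the system yields a = 2, b = -1, c = -1.
So h(t) = 2t^2 - t - 1.
Then h(7) = 90.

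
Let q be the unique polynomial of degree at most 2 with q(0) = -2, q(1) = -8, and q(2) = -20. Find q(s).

Write q(s) = as^2 + bs + c. Substituting each data point gives a linear system:
  c = -2
  a + b + c = -8
  4a + 2b + c = -20
Solving the system yields a = -3, b = -3, c = -2.
So q(s) = -3s^2 - 3s - 2.
Check: q(2) = -20. ✓

q(s) = -3s^2 - 3s - 2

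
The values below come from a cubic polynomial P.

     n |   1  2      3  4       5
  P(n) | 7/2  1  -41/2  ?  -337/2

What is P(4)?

-73

The 4 known points determine the degree-3 polynomial uniquely.
Write P(n) = an^3 + bn^2 + cn + d. Substituting each data point gives a linear system:
  a + b + c + d = 7/2
  8a + 4b + 2c + d = 1
  27a + 9b + 3c + d = -41/2
  125a + 25b + 5c + d = -337/2
Solving the system yields a = -2, b = 5/2, c = 4, d = -1.
So P(n) = -2n^3 + (5/2)n^2 + 4n - 1.
Then P(4) = -73.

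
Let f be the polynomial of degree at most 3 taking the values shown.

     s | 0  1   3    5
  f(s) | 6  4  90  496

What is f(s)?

Using the Lagrange interpolation formula with nodes 0, 1, 3, 5:
  L_0(s) = (s - 1)(s - 3)(s - 5) / -15
  L_1(s) = s(s - 3)(s - 5) / 8
  L_2(s) = s(s - 1)(s - 5) / -12
  L_3(s) = s(s - 1)(s - 3) / 40
Then f(s) = 6·L_0(s) + 4·L_1(s) + 90·L_2(s) + 496·L_3(s).
Expanding and collecting terms gives f(s) = 5s^3 - 5s^2 - 2s + 6.
Check: f(5) = 496. ✓

f(s) = 5s^3 - 5s^2 - 2s + 6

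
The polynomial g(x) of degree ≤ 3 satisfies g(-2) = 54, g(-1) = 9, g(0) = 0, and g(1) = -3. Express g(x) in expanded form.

g(x) = -5x^3 + 3x^2 - x

Using the Lagrange interpolation formula with nodes -2, -1, 0, 1:
  L_0(x) = (x + 1)x(x - 1) / -6
  L_1(x) = (x + 2)x(x - 1) / 2
  L_2(x) = (x + 2)(x + 1)(x - 1) / -2
  L_3(x) = (x + 2)(x + 1)x / 6
Then g(x) = 54·L_0(x) + 9·L_1(x) + 0·L_2(x) - 3·L_3(x).
Expanding and collecting terms gives g(x) = -5x³ + 3x² - x.
Check: g(-1) = 9. ✓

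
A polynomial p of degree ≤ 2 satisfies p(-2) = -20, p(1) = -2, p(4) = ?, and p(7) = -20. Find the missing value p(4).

The 3 known points determine the degree-2 polynomial uniquely.
Write p(n) = an^2 + bn + c. Substituting each data point gives a linear system:
  4a - 2b + c = -20
  a + b + c = -2
  49a + 7b + c = -20
Solving the system yields a = -1, b = 5, c = -6.
So p(n) = -n^2 + 5n - 6.
Then p(4) = -2.

-2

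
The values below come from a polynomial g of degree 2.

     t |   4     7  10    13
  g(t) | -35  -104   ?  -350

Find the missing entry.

-209

On equispaced nodes a degree-2 polynomial has vanishing third forward difference, so
  - g(4) + 3·g(7) - 3·g(10) + g(13) = 0.
Substituting the known values and solving for g(10):
  -3·g(10) = 627
  g(10) = -209.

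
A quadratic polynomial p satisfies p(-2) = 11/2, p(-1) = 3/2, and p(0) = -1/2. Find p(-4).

Forward differences of the values at s = -2, -1, 0:
  p  : 11/2  3/2  -1/2
  Δ  : -4  -2
  Δ^2: 2
The second differences are constant, confirming degree 2.
Interpolating (Newton forward form) and evaluating at s = -4 gives p(-4) = 39/2.

39/2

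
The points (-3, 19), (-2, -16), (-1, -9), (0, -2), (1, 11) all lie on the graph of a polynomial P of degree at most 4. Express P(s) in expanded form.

P(s) = 2s^4 + 5s^3 + s^2 + 5s - 2

Write P(s) = as^4 + bs^3 + cs^2 + ds + e. Substituting each data point gives a linear system:
  81a - 27b + 9c - 3d + e = 19
  16a - 8b + 4c - 2d + e = -16
  a - b + c - d + e = -9
  e = -2
  a + b + c + d + e = 11
Solving the system yields a = 2, b = 5, c = 1, d = 5, e = -2.
So P(s) = 2s⁴ + 5s³ + s² + 5s - 2.
Check: P(1) = 11. ✓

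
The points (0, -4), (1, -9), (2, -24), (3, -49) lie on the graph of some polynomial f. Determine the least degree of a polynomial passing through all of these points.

2

Forward differences of the values at t = 0, 1, 2, 3:
  f  : -4  -9  -24  -49
  Δ  : -5  -15  -25
  Δ^2: -10  -10
  Δ^3: 0
The second differences are constant (-10) and nonzero, while all higher differences vanish, so the minimal degree is 2.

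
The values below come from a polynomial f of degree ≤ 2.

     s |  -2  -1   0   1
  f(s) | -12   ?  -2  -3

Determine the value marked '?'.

On equispaced nodes a degree-2 polynomial has vanishing third forward difference, so
  - f(-2) + 3·f(-1) - 3·f(0) + f(1) = 0.
Substituting the known values and solving for f(-1):
  3·f(-1) = -15
  f(-1) = -5.

-5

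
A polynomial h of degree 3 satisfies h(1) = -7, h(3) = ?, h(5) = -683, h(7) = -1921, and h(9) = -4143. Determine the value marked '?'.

-141

On equispaced nodes a degree-3 polynomial has vanishing fourth forward difference, so
  h(1) - 4·h(3) + 6·h(5) - 4·h(7) + h(9) = 0.
Substituting the known values and solving for h(3):
  -4·h(3) = 564
  h(3) = -141.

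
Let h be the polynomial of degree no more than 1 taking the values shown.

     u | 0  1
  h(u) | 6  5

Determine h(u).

Write h(u) = au + b. Substituting each data point gives a linear system:
  b = 6
  a + b = 5
Solving the system yields a = -1, b = 6.
So h(u) = -u + 6.
Check: h(1) = 5. ✓

h(u) = -u + 6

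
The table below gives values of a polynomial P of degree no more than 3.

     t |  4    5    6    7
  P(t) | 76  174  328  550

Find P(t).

P(t) = 2t^3 - 2t^2 - 6t + 4

Using the Lagrange interpolation formula with nodes 4, 5, 6, 7:
  L_0(t) = (t - 5)(t - 6)(t - 7) / -6
  L_1(t) = (t - 4)(t - 6)(t - 7) / 2
  L_2(t) = (t - 4)(t - 5)(t - 7) / -2
  L_3(t) = (t - 4)(t - 5)(t - 6) / 6
Then P(t) = 76·L_0(t) + 174·L_1(t) + 328·L_2(t) + 550·L_3(t).
Expanding and collecting terms gives P(t) = 2t^3 - 2t^2 - 6t + 4.
Check: P(7) = 550. ✓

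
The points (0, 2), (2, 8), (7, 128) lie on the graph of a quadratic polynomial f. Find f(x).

Using the Lagrange interpolation formula with nodes 0, 2, 7:
  L_0(x) = (x - 2)(x - 7) / 14
  L_1(x) = x(x - 7) / -10
  L_2(x) = x(x - 2) / 35
Then f(x) = 2·L_0(x) + 8·L_1(x) + 128·L_2(x).
Expanding and collecting terms gives f(x) = 3x^2 - 3x + 2.
Check: f(2) = 8. ✓

f(x) = 3x^2 - 3x + 2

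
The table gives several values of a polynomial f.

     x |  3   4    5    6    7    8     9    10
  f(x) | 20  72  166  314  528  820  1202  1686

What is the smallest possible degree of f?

Forward differences of the values at x = 3, 4, 5, 6, 7, 8, 9, 10:
  f  : 20  72  166  314  528  820  1202  1686
  Δ  : 52  94  148  214  292  382  484
  Δ^2: 42  54  66  78  90  102
  Δ^3: 12  12  12  12  12
  Δ^4: 0  0  0  0
  Δ^5: 0  0  0
  Δ^6: 0  0
  Δ^7: 0
The third differences are constant (12) and nonzero, while all higher differences vanish, so the minimal degree is 3.

3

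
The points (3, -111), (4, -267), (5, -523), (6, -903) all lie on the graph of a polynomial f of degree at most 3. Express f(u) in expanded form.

Write f(u) = au^3 + bu^2 + cu + d. Substituting each data point gives a linear system:
  27a + 9b + 3c + d = -111
  64a + 16b + 4c + d = -267
  125a + 25b + 5c + d = -523
  216a + 36b + 6c + d = -903
Solving the system yields a = -4, b = -2, c = 6, d = -3.
So f(u) = -4u^3 - 2u^2 + 6u - 3.
Check: f(5) = -523. ✓

f(u) = -4u^3 - 2u^2 + 6u - 3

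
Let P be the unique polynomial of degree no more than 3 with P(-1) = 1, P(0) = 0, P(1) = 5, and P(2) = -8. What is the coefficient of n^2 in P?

Write P(n) = an^3 + bn^2 + cn + d. Substituting each data point gives a linear system:
  -a + b - c + d = 1
  d = 0
  a + b + c + d = 5
  8a + 4b + 2c + d = -8
Solving the system yields a = -4, b = 3, c = 6, d = 0.
So P(n) = -4n^3 + 3n^2 + 6n.
The coefficient of n^2 is 3.

3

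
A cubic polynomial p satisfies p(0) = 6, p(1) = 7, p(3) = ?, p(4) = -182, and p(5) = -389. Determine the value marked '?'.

The 4 known points determine the degree-3 polynomial uniquely.
Write p(n) = an^3 + bn^2 + cn + d. Substituting each data point gives a linear system:
  d = 6
  a + b + c + d = 7
  64a + 16b + 4c + d = -182
  125a + 25b + 5c + d = -389
Solving the system yields a = -4, b = 4, c = 1, d = 6.
So p(n) = -4n³ + 4n² + n + 6.
Then p(3) = -63.

-63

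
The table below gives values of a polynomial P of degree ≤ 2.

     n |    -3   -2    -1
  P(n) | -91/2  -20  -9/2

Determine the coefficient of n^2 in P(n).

-5

Write P(n) = an^2 + bn + c. Substituting each data point gives a linear system:
  9a - 3b + c = -91/2
  4a - 2b + c = -20
  a - b + c = -9/2
Solving the system yields a = -5, b = 1/2, c = 1.
So P(n) = -5n^2 + (1/2)n + 1.
The leading coefficient is -5.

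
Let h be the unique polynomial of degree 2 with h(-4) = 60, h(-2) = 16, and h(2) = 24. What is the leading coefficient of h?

4

Write h(u) = au^2 + bu + c. Substituting each data point gives a linear system:
  16a - 4b + c = 60
  4a - 2b + c = 16
  4a + 2b + c = 24
Solving the system yields a = 4, b = 2, c = 4.
So h(u) = 4u^2 + 2u + 4.
The leading coefficient is 4.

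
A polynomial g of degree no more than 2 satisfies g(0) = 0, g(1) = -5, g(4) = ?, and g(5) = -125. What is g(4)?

The 3 known points determine the degree-2 polynomial uniquely.
Write g(u) = au^2 + bu + c. Substituting each data point gives a linear system:
  c = 0
  a + b + c = -5
  25a + 5b + c = -125
Solving the system yields a = -5, b = 0, c = 0.
So g(u) = -5u^2.
Then g(4) = -80.

-80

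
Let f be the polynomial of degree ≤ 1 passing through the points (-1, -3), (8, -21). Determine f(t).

f(t) = -2t - 5

Using the Lagrange interpolation formula with nodes -1, 8:
  L_0(t) = (t - 8) / -9
  L_1(t) = (t + 1) / 9
Then f(t) = -3·L_0(t) - 21·L_1(t).
Expanding and collecting terms gives f(t) = -2t - 5.
Check: f(-1) = -3. ✓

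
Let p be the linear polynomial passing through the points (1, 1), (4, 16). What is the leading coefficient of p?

Write p(s) = as + b. Substituting each data point gives a linear system:
  a + b = 1
  4a + b = 16
Solving the system yields a = 5, b = -4.
So p(s) = 5s - 4.
The leading coefficient is 5.

5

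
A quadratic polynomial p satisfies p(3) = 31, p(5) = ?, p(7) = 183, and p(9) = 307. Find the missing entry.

On equispaced nodes a degree-2 polynomial has vanishing third forward difference, so
  - p(3) + 3·p(5) - 3·p(7) + p(9) = 0.
Substituting the known values and solving for p(5):
  3·p(5) = 273
  p(5) = 91.

91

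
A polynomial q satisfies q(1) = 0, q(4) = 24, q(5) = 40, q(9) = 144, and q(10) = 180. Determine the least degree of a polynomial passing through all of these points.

Divided differences on the nodes 1, 4, 5, 9, 10:
  order 0: 0  24  40  144  180
  order 1: 8  16  26  36
  order 2: 2  2  2
  order 3: 0  0
  order 4: 0
The order-2 divided differences are all 2 (nonzero) and every higher order vanishes, so the data lies on a polynomial of degree exactly 2.

2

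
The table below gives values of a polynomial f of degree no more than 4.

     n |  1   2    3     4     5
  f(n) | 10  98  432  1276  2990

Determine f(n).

f(n) = 4n^4 + 4n^3 - n^2 + 3n

Using the Lagrange interpolation formula with nodes 1, 2, 3, 4, 5:
  L_0(n) = (n - 2)(n - 3)(n - 4)(n - 5) / 24
  L_1(n) = (n - 1)(n - 3)(n - 4)(n - 5) / -6
  L_2(n) = (n - 1)(n - 2)(n - 4)(n - 5) / 4
  L_3(n) = (n - 1)(n - 2)(n - 3)(n - 5) / -6
  L_4(n) = (n - 1)(n - 2)(n - 3)(n - 4) / 24
Then f(n) = 10·L_0(n) + 98·L_1(n) + 432·L_2(n) + 1276·L_3(n) + 2990·L_4(n).
Expanding and collecting terms gives f(n) = 4n⁴ + 4n³ - n² + 3n.
Check: f(2) = 98. ✓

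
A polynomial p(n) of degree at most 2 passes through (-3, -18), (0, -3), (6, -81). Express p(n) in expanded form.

p(n) = -2n^2 - n - 3

Using the Lagrange interpolation formula with nodes -3, 0, 6:
  L_0(n) = n(n - 6) / 27
  L_1(n) = (n + 3)(n - 6) / -18
  L_2(n) = (n + 3)n / 54
Then p(n) = -18·L_0(n) - 3·L_1(n) - 81·L_2(n).
Expanding and collecting terms gives p(n) = -2n^2 - n - 3.
Check: p(6) = -81. ✓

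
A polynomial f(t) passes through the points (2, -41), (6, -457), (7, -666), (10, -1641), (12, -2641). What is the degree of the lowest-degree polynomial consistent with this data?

Divided differences on the nodes 2, 6, 7, 10, 12:
  order 0: -41  -457  -666  -1641  -2641
  order 1: -104  -209  -325  -500
  order 2: -21  -29  -35
  order 3: -1  -1
  order 4: 0
The order-3 divided differences are all -1 (nonzero) and every higher order vanishes, so the data lies on a polynomial of degree exactly 3.

3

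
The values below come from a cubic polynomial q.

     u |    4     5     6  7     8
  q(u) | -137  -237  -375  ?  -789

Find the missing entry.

-557

The 4 known points determine the degree-3 polynomial uniquely.
Write q(u) = au^3 + bu^2 + cu + d. Substituting each data point gives a linear system:
  64a + 16b + 4c + d = -137
  125a + 25b + 5c + d = -237
  216a + 36b + 6c + d = -375
  512a + 64b + 8c + d = -789
Solving the system yields a = -1, b = -4, c = -3, d = 3.
So q(u) = -u^3 - 4u^2 - 3u + 3.
Then q(7) = -557.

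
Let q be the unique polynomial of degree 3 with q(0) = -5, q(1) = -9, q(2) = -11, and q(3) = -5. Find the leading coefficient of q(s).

1

Write q(s) = as^3 + bs^2 + cs + d. Substituting each data point gives a linear system:
  d = -5
  a + b + c + d = -9
  8a + 4b + 2c + d = -11
  27a + 9b + 3c + d = -5
Solving the system yields a = 1, b = -2, c = -3, d = -5.
So q(s) = s^3 - 2s^2 - 3s - 5.
The leading coefficient is 1.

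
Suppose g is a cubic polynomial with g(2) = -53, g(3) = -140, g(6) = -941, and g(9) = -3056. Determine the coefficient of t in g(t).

Write g(t) = at^3 + bt^2 + ct + d. Substituting each data point gives a linear system:
  8a + 4b + 2c + d = -53
  27a + 9b + 3c + d = -140
  216a + 36b + 6c + d = -941
  729a + 81b + 9c + d = -3056
Solving the system yields a = -4, b = -1, c = -6, d = -5.
So g(t) = -4t^3 - t^2 - 6t - 5.
The coefficient of t is -6.

-6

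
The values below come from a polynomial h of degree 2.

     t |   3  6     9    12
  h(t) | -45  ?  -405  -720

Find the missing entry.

On equispaced nodes a degree-2 polynomial has vanishing third forward difference, so
  - h(3) + 3·h(6) - 3·h(9) + h(12) = 0.
Substituting the known values and solving for h(6):
  3·h(6) = -540
  h(6) = -180.

-180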